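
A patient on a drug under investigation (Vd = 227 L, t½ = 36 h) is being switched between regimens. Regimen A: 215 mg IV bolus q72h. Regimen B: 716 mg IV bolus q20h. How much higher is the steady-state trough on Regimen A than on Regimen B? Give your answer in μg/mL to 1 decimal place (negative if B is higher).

Regimen A: f = (1/2)^(72/36) ≈ 0.2500; Cmin,ss = (215/227)·f/(1−f) ≈ 0.316 μg/mL.
Regimen B: f = (1/2)^(20/36) ≈ 0.6804; Cmin,ss = (716/227)·f/(1−f) ≈ 6.715 μg/mL.
Difference ≈ 0.316 − 6.715 ≈ -6.399 μg/mL.

-6.4 μg/mL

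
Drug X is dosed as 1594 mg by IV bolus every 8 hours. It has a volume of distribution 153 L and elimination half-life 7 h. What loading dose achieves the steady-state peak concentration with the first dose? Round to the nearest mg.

2913 mg

f = (1/2)^(8/7) ≈ 0.452862; accumulation ratio R = 1/(1−f) ≈ 1.82769.
Loading dose to hit Cmax,ss on first dose: D_load = D_maint·R ≈ 1594 × 1.82769 ≈ 2913.34 mg.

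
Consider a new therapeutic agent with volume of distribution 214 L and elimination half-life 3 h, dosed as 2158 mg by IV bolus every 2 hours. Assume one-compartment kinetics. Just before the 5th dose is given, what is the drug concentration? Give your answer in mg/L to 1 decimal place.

14.5 mg/L

f = (1/2)^(τ/t½) = (1/2)^(2/3) ≈ 0.6300.
C₀ = D/Vd = 2158/214 ≈ 10.084 mg/L.
Before the 5th dose, 4 doses have been given. Superposition: Cmin = C₀·(f + f² + … + f^4).
≈ 10.084 × (0.6300 + 0.3969 + 0.2500 + 0.1575) ≈ 10.084 × 1.4344 ≈ 14.464 mg/L.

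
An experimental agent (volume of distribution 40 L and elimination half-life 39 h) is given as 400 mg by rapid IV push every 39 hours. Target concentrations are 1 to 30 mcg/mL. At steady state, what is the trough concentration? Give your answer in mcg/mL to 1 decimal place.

The dosing interval is 1 half-life, so f = 2^(−1) = 0.5.
Accumulation ratio R = 1/(1 − f) = 1/0.5 = 2/1.
Single-dose peak C₀ = D/Vd = 400/40 = 10 mcg/mL.
Steady-state peak Cmax,ss = C₀·R = 10 × 2/1 ≈ 20.000 mcg/mL.
Steady-state trough Cmin,ss = Cmax,ss·f ≈ 20.000 × 0.5 ≈ 10.000 mcg/mL.
Trough 10.0 mcg/mL vs MEC 1 mcg/mL: adequate.

10.0 mcg/mL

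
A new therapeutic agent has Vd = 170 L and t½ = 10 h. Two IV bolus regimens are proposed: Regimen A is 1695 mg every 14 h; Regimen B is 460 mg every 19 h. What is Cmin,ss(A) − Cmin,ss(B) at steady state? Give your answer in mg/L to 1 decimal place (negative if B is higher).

Regimen A: f = (1/2)^(14/10) ≈ 0.3789; Cmin,ss = (1695/170)·f/(1−f) ≈ 6.083 mg/L.
Regimen B: f = (1/2)^(19/10) ≈ 0.2679; Cmin,ss = (460/170)·f/(1−f) ≈ 0.990 mg/L.
Difference ≈ 6.083 − 0.990 ≈ 5.093 mg/L.

5.1 mg/L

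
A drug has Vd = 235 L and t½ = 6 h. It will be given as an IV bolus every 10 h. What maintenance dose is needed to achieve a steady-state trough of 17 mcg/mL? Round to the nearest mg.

τ/t½ = 10/6 ≈ 1.6667, so f = (1/2)^(10/6) ≈ 0.314980.
Cmin,ss = (D/Vd)·f/(1−f), so D = Cmin,ss·Vd·(1−f)/f.
D = 17 × 235 × (1−f)/f ≈ 17 × 235 × 2.17480 ≈ 8688.33 mg.

8688 mg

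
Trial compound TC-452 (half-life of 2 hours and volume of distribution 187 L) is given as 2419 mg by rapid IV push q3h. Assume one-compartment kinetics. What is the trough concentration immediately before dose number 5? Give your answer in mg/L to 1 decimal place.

7.0 mg/L

f = (1/2)^(τ/t½) = (1/2)^(3/2) ≈ 0.3536.
C₀ = D/Vd = 2419/187 ≈ 12.936 mg/L.
Before the 5th dose, 4 doses have been given. Superposition: Cmin = C₀·(f + f² + … + f^4).
≈ 12.936 × (0.3536 + 0.1250 + 0.0442 + 0.0156) ≈ 12.936 × 0.5384 ≈ 6.965 mg/L.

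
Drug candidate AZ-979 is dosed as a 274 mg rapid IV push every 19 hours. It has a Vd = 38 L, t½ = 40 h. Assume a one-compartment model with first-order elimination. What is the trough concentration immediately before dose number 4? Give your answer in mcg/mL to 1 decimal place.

f = (1/2)^(τ/t½) = (1/2)^(19/40) ≈ 0.7195.
C₀ = D/Vd = 274/38 ≈ 7.211 mcg/mL.
Before the 4th dose, 3 doses have been given. Superposition: Cmin = C₀·(f + f² + … + f^3).
≈ 7.211 × (0.7195 + 0.5177 + 0.3725) ≈ 7.211 × 1.6097 ≈ 11.608 mcg/mL.

11.6 mcg/mL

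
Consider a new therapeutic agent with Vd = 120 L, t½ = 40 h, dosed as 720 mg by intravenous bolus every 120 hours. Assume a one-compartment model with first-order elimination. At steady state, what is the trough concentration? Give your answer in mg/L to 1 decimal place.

τ = 120 h = 3 half-lives, so f = (1/2)^3 = 0.125.
At steady state, R = 1/(1 − 0.125) = 8/7.
Single-dose peak C₀ = D/Vd = 720/120 = 6 mg/L.
Steady-state peak Cmax,ss = C₀·R = 6 × 8/7 ≈ 6.857 mg/L.
Steady-state trough Cmin,ss = Cmax,ss·f ≈ 6.857 × 0.125 ≈ 0.857 mg/L.

0.9 mg/L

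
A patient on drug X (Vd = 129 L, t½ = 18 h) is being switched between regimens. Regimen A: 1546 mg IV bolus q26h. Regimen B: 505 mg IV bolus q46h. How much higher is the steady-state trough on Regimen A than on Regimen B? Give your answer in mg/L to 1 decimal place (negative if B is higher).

Regimen A: f = (1/2)^(26/18) ≈ 0.3674; Cmin,ss = (1546/129)·f/(1−f) ≈ 6.960 mg/L.
Regimen B: f = (1/2)^(46/18) ≈ 0.1701; Cmin,ss = (505/129)·f/(1−f) ≈ 0.802 mg/L.
Difference ≈ 6.960 − 0.802 ≈ 6.158 mg/L.

6.2 mg/L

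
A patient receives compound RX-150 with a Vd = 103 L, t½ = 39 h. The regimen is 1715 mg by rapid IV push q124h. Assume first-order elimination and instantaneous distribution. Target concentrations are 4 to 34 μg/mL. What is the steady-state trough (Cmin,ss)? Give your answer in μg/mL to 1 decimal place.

k = ln2/t½ = ln2/39 ≈ 0.017773 h⁻¹; fraction remaining f = e^(−kτ) = e^(−0.017773×124) ≈ 0.1104.
Single-dose peak C₀ = D/Vd = 1715/103 ≈ 16.650 μg/mL.
Steady-state trough Cmin,ss = C₀·f/(1−f) ≈ 16.650 × 0.1104/0.8896 ≈ 2.066 μg/mL.
Trough 2.1 μg/mL vs MEC 4 μg/mL: subtherapeutic.

2.1 μg/mL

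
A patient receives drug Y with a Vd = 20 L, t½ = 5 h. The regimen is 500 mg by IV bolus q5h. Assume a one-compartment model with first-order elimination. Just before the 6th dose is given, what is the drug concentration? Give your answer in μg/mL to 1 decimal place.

24.2 μg/mL

f = (1/2)^(τ/t½) = (1/2)^(5/5) ≈ 0.5000.
C₀ = D/Vd = 500/20 ≈ 25.000 μg/mL.
Before the 6th dose, 5 doses have been given. Superposition: Cmin = C₀·(f + f² + … + f^5).
≈ 25.000 × (0.5000 + 0.2500 + 0.1250 + 0.0625 + 0.0313) ≈ 25.000 × 0.9688 ≈ 24.220 μg/mL.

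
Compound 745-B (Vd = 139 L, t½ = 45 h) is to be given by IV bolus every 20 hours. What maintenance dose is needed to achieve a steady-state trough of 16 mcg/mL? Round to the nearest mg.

τ/t½ = 20/45 ≈ 0.44444, so f = (1/2)^(20/45) ≈ 0.734867.
Cmin,ss = (D/Vd)·f/(1−f), so D = Cmin,ss·Vd·(1−f)/f.
D = 16 × 139 × (1−f)/f ≈ 16 × 139 × 0.36079 ≈ 802.40 mg.

802 mg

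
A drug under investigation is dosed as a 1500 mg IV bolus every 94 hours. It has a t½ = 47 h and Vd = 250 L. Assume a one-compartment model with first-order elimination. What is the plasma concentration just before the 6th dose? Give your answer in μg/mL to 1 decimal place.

2.0 μg/mL

f = (1/2)^(τ/t½) = (1/2)^(94/47) ≈ 0.2500.
C₀ = D/Vd = 1500/250 ≈ 6.000 μg/mL.
Before the 6th dose, 5 doses have been given. Superposition: Cmin = C₀·(f + f² + … + f^5).
≈ 6.000 × (0.2500 + 0.0625 + 0.0156 + 0.0039 + 0.0010) ≈ 6.000 × 0.3330 ≈ 1.998 μg/mL.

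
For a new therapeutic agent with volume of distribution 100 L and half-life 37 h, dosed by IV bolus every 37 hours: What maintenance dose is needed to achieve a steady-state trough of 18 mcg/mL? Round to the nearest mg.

τ/t½ = 37/37 ≈ 1, so f = (1/2)^(37/37) ≈ 0.500000.
Cmin,ss = (D/Vd)·f/(1−f), so D = Cmin,ss·Vd·(1−f)/f.
D = 18 × 100 × (1−f)/f ≈ 18 × 100 × 1.00000 ≈ 1800.00 mg.

1800 mg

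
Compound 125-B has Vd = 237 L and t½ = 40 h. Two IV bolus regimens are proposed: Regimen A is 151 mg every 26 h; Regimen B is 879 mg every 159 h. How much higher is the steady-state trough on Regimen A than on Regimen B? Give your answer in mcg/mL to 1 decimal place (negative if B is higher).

Regimen A: f = (1/2)^(26/40) ≈ 0.6373; Cmin,ss = (151/237)·f/(1−f) ≈ 1.120 mcg/mL.
Regimen B: f = (1/2)^(159/40) ≈ 0.0636; Cmin,ss = (879/237)·f/(1−f) ≈ 0.252 mcg/mL.
Difference ≈ 1.120 − 0.252 ≈ 0.868 mcg/mL.

0.9 mcg/mL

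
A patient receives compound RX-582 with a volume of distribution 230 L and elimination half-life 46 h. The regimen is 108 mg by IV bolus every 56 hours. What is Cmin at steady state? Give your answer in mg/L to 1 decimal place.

0.4 mg/L

τ/t½ = 56/46 ≈ 1.2174, so fraction remaining f = (1/2)^(56/46) ≈ 0.4301.
At steady state, accumulation factor R = 1/(1 − e^(−kτ)) ≈ 1.7547.
Each bolus raises the concentration by D/Vd = 108/230 ≈ 0.470 mg/L.
Cmax,ss = C₀/(1 − f) ≈ 0.470/0.5699 ≈ 0.825 mg/L.
Steady-state trough Cmin,ss = Cmax,ss·f ≈ 0.825 × 0.4301 ≈ 0.355 mg/L.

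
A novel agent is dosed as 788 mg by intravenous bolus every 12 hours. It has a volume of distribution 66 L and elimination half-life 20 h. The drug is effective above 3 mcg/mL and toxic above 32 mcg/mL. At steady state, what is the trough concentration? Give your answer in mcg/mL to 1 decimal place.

τ/t½ = 12/20 ≈ 0.6, so fraction remaining f = (1/2)^(12/20) ≈ 0.6598.
Accumulation ratio R = 1/(1 − f) ≈ 1/0.3402 ≈ 2.9394.
Single-dose peak C₀ = D/Vd = 788/66 ≈ 11.939 mcg/mL.
Steady-state peak Cmax,ss = C₀·R ≈ 11.939 × 2.9394 ≈ 35.093 mcg/mL.
Steady-state trough Cmin,ss = Cmax,ss·f ≈ 35.093 × 0.6598 ≈ 23.154 mcg/mL.
Trough 23.2 mcg/mL vs MEC 3 mcg/mL: adequate.

23.2 mcg/mL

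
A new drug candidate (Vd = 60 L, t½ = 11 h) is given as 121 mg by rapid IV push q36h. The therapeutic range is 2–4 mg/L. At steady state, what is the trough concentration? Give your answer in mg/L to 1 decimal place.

Over one 36-h interval, 36/11 ≈ 3.2727 half-lives elapse, leaving f ≈ 0.1035 of each dose.
Accumulation ratio R = 1/(1 − f) ≈ 1/0.8965 ≈ 1.1154.
Single-dose peak C₀ = D/Vd = 121/60 ≈ 2.017 mg/L.
Steady-state peak Cmax,ss = C₀·R ≈ 2.017 × 1.1154 ≈ 2.250 mg/L.
Steady-state trough Cmin,ss = Cmax,ss·f ≈ 2.250 × 0.1035 ≈ 0.233 mg/L.
Trough 0.2 mg/L vs MEC 2 mg/L: subtherapeutic.

0.2 mg/L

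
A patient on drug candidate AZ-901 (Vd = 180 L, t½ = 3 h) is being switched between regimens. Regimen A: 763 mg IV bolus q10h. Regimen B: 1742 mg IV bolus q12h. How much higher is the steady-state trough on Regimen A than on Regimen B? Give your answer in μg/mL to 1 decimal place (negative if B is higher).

Regimen A: f = (1/2)^(10/3) ≈ 0.0992; Cmin,ss = (763/180)·f/(1−f) ≈ 0.467 μg/mL.
Regimen B: f = (1/2)^(12/3) ≈ 0.0625; Cmin,ss = (1742/180)·f/(1−f) ≈ 0.645 μg/mL.
Difference ≈ 0.467 − 0.645 ≈ -0.178 μg/mL.

-0.2 μg/mL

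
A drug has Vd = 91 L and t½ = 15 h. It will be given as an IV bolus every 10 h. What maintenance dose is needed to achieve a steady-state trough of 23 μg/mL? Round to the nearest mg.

1229 mg

τ/t½ = 10/15 ≈ 0.66667, so f = (1/2)^(10/15) ≈ 0.629961.
Cmin,ss = (D/Vd)·f/(1−f), so D = Cmin,ss·Vd·(1−f)/f.
D = 23 × 91 × (1−f)/f ≈ 23 × 91 × 0.58740 ≈ 1229.43 mg.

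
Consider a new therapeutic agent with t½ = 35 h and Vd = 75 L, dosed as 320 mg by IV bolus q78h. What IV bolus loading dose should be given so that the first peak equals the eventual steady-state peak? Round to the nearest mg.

f = (1/2)^(78/35) ≈ 0.213370; accumulation ratio R = 1/(1−f) ≈ 1.27125.
Loading dose to hit Cmax,ss on first dose: D_load = D_maint·R ≈ 320 × 1.27125 ≈ 406.80 mg.

407 mg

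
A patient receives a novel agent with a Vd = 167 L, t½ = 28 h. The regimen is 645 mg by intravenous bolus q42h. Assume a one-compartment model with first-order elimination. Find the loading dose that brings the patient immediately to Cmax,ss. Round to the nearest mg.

998 mg

f = (1/2)^(42/28) ≈ 0.353553; accumulation ratio R = 1/(1−f) ≈ 1.54692.
Loading dose to hit Cmax,ss on first dose: D_load = D_maint·R ≈ 645 × 1.54692 ≈ 997.76 mg.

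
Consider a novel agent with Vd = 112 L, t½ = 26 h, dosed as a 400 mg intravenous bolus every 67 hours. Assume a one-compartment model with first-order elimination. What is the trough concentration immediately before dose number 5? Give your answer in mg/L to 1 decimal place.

0.7 mg/L

f = (1/2)^(τ/t½) = (1/2)^(67/26) ≈ 0.1676.
C₀ = D/Vd = 400/112 ≈ 3.571 mg/L.
Before the 5th dose, 4 doses have been given. Superposition: Cmin = C₀·(f + f² + … + f^4).
≈ 3.571 × (0.1676 + 0.0281 + 0.0047 + 0.0008) ≈ 3.571 × 0.2012 ≈ 0.718 mg/L.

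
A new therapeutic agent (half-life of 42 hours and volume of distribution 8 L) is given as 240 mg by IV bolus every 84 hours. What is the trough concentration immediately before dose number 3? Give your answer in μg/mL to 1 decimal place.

9.4 μg/mL

f = (1/2)^(τ/t½) = (1/2)^(84/42) ≈ 0.2500.
C₀ = D/Vd = 240/8 ≈ 30.000 μg/mL.
Before the 3rd dose, 2 doses have been given. Superposition: Cmin = C₀·(f + f²).
≈ 30.000 × (0.2500 + 0.0625) ≈ 30.000 × 0.3125 ≈ 9.375 μg/mL.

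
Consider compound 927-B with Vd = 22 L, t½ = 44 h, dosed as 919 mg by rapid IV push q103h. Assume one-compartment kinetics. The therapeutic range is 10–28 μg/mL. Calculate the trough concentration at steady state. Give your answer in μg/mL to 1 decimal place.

k = ln2/t½ = ln2/44 ≈ 0.015753 h⁻¹; fraction remaining f = e^(−kτ) = e^(−0.015753×103) ≈ 0.1974.
Each bolus raises the concentration by D/Vd = 919/22 ≈ 41.773 μg/mL.
Steady-state trough Cmin,ss = C₀·f/(1−f) ≈ 41.773 × 0.1974/0.8026 ≈ 10.274 μg/mL.
Trough 10.3 μg/mL vs MEC 10 μg/mL: adequate.

10.3 μg/mL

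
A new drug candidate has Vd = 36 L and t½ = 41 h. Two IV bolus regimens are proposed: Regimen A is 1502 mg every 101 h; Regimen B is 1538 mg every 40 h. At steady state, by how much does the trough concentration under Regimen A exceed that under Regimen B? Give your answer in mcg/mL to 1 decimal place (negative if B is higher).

Regimen A: f = (1/2)^(101/41) ≈ 0.1813; Cmin,ss = (1502/36)·f/(1−f) ≈ 9.239 mcg/mL.
Regimen B: f = (1/2)^(40/41) ≈ 0.5085; Cmin,ss = (1538/36)·f/(1−f) ≈ 44.200 mcg/mL.
Difference ≈ 9.239 − 44.200 ≈ -34.961 mcg/mL.

-35.0 mcg/mL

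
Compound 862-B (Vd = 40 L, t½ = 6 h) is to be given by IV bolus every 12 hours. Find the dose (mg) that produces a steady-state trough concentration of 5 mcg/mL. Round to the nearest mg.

600 mg

τ/t½ = 12/6 ≈ 2, so f = (1/2)^(12/6) ≈ 0.250000.
Cmin,ss = (D/Vd)·f/(1−f), so D = Cmin,ss·Vd·(1−f)/f.
D = 5 × 40 × (1−f)/f ≈ 5 × 40 × 3.00000 ≈ 600.00 mg.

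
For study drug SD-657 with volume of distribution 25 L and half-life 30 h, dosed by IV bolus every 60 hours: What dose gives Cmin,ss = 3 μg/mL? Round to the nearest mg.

225 mg

τ/t½ = 60/30 ≈ 2, so f = (1/2)^(60/30) ≈ 0.250000.
Cmin,ss = (D/Vd)·f/(1−f), so D = Cmin,ss·Vd·(1−f)/f.
D = 3 × 25 × (1−f)/f ≈ 3 × 25 × 3.00000 ≈ 225.00 mg.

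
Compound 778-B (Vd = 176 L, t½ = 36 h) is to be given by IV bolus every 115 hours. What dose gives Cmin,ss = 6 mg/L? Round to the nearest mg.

τ/t½ = 115/36 ≈ 3.1944, so f = (1/2)^(115/36) ≈ 0.109239.
Cmin,ss = (D/Vd)·f/(1−f), so D = Cmin,ss·Vd·(1−f)/f.
D = 6 × 176 × (1−f)/f ≈ 6 × 176 × 8.15424 ≈ 8610.88 mg.

8611 mg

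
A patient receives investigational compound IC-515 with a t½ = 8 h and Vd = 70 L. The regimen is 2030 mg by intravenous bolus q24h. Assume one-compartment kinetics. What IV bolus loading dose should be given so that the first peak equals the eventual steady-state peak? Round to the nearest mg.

2320 mg

f = (1/2)^(24/8) ≈ 0.125000; accumulation ratio R = 1/(1−f) ≈ 1.14286.
Loading dose to hit Cmax,ss on first dose: D_load = D_maint·R ≈ 2030 × 1.14286 ≈ 2320.01 mg.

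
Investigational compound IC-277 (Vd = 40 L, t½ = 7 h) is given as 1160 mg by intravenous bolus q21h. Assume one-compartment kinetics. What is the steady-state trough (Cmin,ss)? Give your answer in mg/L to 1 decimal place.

τ = 21 h = 3 half-lives, so f = (1/2)^3 = 0.125.
At steady state, R = 1/(1 − 0.125) = 8/7.
Single-dose peak C₀ = D/Vd = 1160/40 = 29 mg/L.
Steady-state peak Cmax,ss = C₀·R = 29 × 8/7 ≈ 33.143 mg/L.
Steady-state trough Cmin,ss = Cmax,ss·f ≈ 33.143 × 0.125 ≈ 4.143 mg/L.

4.1 mg/L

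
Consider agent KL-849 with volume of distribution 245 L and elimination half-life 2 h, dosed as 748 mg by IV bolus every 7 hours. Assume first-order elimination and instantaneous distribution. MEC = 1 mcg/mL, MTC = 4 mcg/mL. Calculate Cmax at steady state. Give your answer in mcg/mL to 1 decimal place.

3.3 mcg/mL

k = ln2/t½ = ln2/2 ≈ 0.346574 h⁻¹; fraction remaining f = e^(−kτ) = e^(−0.346574×7) ≈ 0.0884.
At steady state, accumulation factor R = 1/(1 − e^(−kτ)) ≈ 1.0970.
Single-dose peak C₀ = D/Vd = 748/245 ≈ 3.053 mcg/mL.
Steady-state peak Cmax,ss = C₀·R ≈ 3.053 × 1.0970 ≈ 3.349 mcg/mL.
Peak 3.3 mcg/mL vs MTC 4 mcg/mL: below toxic threshold.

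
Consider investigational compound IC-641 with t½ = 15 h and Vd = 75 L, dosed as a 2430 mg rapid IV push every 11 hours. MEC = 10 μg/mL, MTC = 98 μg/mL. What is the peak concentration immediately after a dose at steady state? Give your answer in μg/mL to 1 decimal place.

τ/t½ = 11/15 ≈ 0.73333, so fraction remaining f = (1/2)^(11/15) ≈ 0.6015.
Accumulation ratio R = 1/(1 − f) ≈ 1/0.3985 ≈ 2.5094.
Single-dose peak C₀ = D/Vd = 2430/75 ≈ 32.400 μg/mL.
Cmax,ss = C₀/(1 − f) ≈ 32.400/0.3985 ≈ 81.305 μg/mL.
Peak 81.3 μg/mL vs MTC 98 μg/mL: below toxic threshold.

81.3 μg/mL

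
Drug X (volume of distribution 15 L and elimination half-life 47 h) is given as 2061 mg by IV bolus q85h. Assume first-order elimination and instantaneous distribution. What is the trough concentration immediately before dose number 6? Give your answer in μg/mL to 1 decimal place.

f = (1/2)^(τ/t½) = (1/2)^(85/47) ≈ 0.2855.
C₀ = D/Vd = 2061/15 ≈ 137.400 μg/mL.
Before the 6th dose, 5 doses have been given. Superposition: Cmin = C₀·(f + f² + … + f^5).
≈ 137.400 × (0.2855 + 0.0815 + 0.0233 + 0.0066 + 0.0019) ≈ 137.400 × 0.3988 ≈ 54.795 μg/mL.

54.8 μg/mL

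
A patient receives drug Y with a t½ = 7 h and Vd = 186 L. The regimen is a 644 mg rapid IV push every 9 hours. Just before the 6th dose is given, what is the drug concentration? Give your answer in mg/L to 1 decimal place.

2.4 mg/L

f = (1/2)^(τ/t½) = (1/2)^(9/7) ≈ 0.4102.
C₀ = D/Vd = 644/186 ≈ 3.462 mg/L.
Before the 6th dose, 5 doses have been given. Superposition: Cmin = C₀·(f + f² + … + f^5).
≈ 3.462 × (0.4102 + 0.1683 + 0.0690 + 0.0283 + 0.0116) ≈ 3.462 × 0.6874 ≈ 2.380 mg/L.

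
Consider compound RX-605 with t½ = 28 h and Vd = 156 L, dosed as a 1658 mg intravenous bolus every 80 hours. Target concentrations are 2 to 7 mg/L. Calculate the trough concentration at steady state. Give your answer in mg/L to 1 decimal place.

1.7 mg/L

Over one 80-h interval, 80/28 ≈ 2.8571 half-lives elapse, leaving f ≈ 0.1380 of each dose.
Single-dose peak C₀ = D/Vd = 1658/156 ≈ 10.628 mg/L.
Steady-state trough Cmin,ss = C₀·f/(1−f) ≈ 10.628 × 0.1380/0.8620 ≈ 1.701 mg/L.
Trough 1.7 mg/L vs MEC 2 mg/L: subtherapeutic.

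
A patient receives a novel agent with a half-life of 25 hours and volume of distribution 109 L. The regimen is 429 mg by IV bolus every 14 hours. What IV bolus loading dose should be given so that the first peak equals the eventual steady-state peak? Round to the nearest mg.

f = (1/2)^(14/25) ≈ 0.678302; accumulation ratio R = 1/(1−f) ≈ 3.10851.
Loading dose to hit Cmax,ss on first dose: D_load = D_maint·R ≈ 429 × 3.10851 ≈ 1333.55 mg.

1334 mg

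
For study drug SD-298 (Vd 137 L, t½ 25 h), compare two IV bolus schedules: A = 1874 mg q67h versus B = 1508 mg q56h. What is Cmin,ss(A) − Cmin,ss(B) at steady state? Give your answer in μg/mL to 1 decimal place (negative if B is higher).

Regimen A: f = (1/2)^(67/25) ≈ 0.1560; Cmin,ss = (1874/137)·f/(1−f) ≈ 2.528 μg/mL.
Regimen B: f = (1/2)^(56/25) ≈ 0.2117; Cmin,ss = (1508/137)·f/(1−f) ≈ 2.956 μg/mL.
Difference ≈ 2.528 − 2.956 ≈ -0.428 μg/mL.

-0.4 μg/mL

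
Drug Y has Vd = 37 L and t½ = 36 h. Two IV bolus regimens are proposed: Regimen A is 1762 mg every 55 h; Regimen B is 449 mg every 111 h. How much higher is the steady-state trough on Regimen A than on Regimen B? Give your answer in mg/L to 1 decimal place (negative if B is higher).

Regimen A: f = (1/2)^(55/36) ≈ 0.3468; Cmin,ss = (1762/37)·f/(1−f) ≈ 25.283 mg/L.
Regimen B: f = (1/2)^(111/36) ≈ 0.1180; Cmin,ss = (449/37)·f/(1−f) ≈ 1.624 mg/L.
Difference ≈ 25.283 − 1.624 ≈ 23.659 mg/L.

23.7 mg/L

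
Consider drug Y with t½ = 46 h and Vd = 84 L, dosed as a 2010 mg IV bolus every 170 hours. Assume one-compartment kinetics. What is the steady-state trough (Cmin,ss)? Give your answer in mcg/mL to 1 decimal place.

τ/t½ = 170/46 ≈ 3.6957, so fraction remaining f = (1/2)^(170/46) ≈ 0.0772.
At steady state, accumulation factor R = 1/(1 − e^(−kτ)) ≈ 1.0837.
Each bolus raises the concentration by D/Vd = 2010/84 ≈ 23.929 mcg/mL.
Cmax,ss = C₀/(1 − f) ≈ 23.929/0.9228 ≈ 25.931 mcg/mL.
Steady-state trough Cmin,ss = Cmax,ss·f ≈ 25.931 × 0.0772 ≈ 2.002 mcg/mL.

2.0 mcg/mL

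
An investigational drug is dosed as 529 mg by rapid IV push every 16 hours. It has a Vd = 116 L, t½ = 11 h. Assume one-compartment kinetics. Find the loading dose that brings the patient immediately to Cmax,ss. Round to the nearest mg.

f = (1/2)^(16/11) ≈ 0.364870; accumulation ratio R = 1/(1−f) ≈ 1.57448.
Loading dose to hit Cmax,ss on first dose: D_load = D_maint·R ≈ 529 × 1.57448 ≈ 832.90 mg.

833 mg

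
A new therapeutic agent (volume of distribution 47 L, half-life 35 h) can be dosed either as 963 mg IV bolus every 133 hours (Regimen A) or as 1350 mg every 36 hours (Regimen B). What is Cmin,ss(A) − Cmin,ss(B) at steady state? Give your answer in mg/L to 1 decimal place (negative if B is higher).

-26.0 mg/L

Regimen A: f = (1/2)^(133/35) ≈ 0.0718; Cmin,ss = (963/47)·f/(1−f) ≈ 1.585 mg/L.
Regimen B: f = (1/2)^(36/35) ≈ 0.4902; Cmin,ss = (1350/47)·f/(1−f) ≈ 27.619 mg/L.
Difference ≈ 1.585 − 27.619 ≈ -26.034 mg/L.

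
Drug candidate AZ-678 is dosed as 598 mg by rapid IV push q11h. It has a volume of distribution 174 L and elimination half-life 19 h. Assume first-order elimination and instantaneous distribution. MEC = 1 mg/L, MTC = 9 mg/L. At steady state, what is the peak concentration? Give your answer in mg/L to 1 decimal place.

k = ln2/t½ = ln2/19 ≈ 0.036481 h⁻¹; fraction remaining f = e^(−kτ) = e^(−0.036481×11) ≈ 0.6695.
At steady state, accumulation factor R = 1/(1 − e^(−kτ)) ≈ 3.0257.
Each bolus raises the concentration by D/Vd = 598/174 ≈ 3.437 mg/L.
Steady-state peak Cmax,ss = C₀·R ≈ 3.437 × 3.0257 ≈ 10.399 mg/L.
Peak 10.4 mg/L vs MTC 9 mg/L: exceeds toxic threshold.

10.4 mg/L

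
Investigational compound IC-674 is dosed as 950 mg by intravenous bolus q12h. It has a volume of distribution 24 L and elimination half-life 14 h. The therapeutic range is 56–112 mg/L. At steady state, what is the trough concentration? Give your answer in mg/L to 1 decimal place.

Over one 12-h interval, 12/14 ≈ 0.85714 half-lives elapse, leaving f ≈ 0.5520 of each dose.
Single-dose peak C₀ = D/Vd = 950/24 ≈ 39.583 mg/L.
Steady-state trough Cmin,ss = C₀·f/(1−f) ≈ 39.583 × 0.5520/0.4480 ≈ 48.772 mg/L.
Trough 48.8 mg/L vs MEC 56 mg/L: subtherapeutic.

48.8 mg/L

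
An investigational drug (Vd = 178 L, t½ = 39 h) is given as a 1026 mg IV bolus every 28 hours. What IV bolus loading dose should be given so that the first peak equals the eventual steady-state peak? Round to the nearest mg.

2617 mg

f = (1/2)^(28/39) ≈ 0.607961; accumulation ratio R = 1/(1−f) ≈ 2.55077.
Loading dose to hit Cmax,ss on first dose: D_load = D_maint·R ≈ 1026 × 2.55077 ≈ 2617.09 mg.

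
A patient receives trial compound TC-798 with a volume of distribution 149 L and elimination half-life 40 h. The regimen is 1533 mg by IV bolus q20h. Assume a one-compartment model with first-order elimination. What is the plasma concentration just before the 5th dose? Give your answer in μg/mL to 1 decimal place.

f = (1/2)^(τ/t½) = (1/2)^(20/40) ≈ 0.7071.
C₀ = D/Vd = 1533/149 ≈ 10.289 μg/mL.
Before the 5th dose, 4 doses have been given. Superposition: Cmin = C₀·(f + f² + … + f^4).
≈ 10.289 × (0.7071 + 0.5000 + 0.3535 + 0.2500) ≈ 10.289 × 1.8106 ≈ 18.629 μg/mL.

18.6 μg/mL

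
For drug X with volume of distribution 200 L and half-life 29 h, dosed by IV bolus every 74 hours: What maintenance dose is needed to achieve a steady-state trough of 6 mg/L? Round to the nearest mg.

τ/t½ = 74/29 ≈ 2.5517, so f = (1/2)^(74/29) ≈ 0.170551.
Cmin,ss = (D/Vd)·f/(1−f), so D = Cmin,ss·Vd·(1−f)/f.
D = 6 × 200 × (1−f)/f ≈ 6 × 200 × 4.86335 ≈ 5836.02 mg.

5836 mg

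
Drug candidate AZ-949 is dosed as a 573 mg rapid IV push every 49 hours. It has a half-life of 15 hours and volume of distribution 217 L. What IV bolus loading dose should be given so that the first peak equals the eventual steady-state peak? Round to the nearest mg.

639 mg

f = (1/2)^(49/15) ≈ 0.103905; accumulation ratio R = 1/(1−f) ≈ 1.11595.
Loading dose to hit Cmax,ss on first dose: D_load = D_maint·R ≈ 573 × 1.11595 ≈ 639.44 mg.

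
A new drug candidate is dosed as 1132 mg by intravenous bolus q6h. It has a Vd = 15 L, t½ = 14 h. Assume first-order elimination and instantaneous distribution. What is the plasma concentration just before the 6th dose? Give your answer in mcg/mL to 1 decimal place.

f = (1/2)^(τ/t½) = (1/2)^(6/14) ≈ 0.7430.
C₀ = D/Vd = 1132/15 ≈ 75.467 mcg/mL.
Before the 6th dose, 5 doses have been given. Superposition: Cmin = C₀·(f + f² + … + f^5).
≈ 75.467 × (0.7430 + 0.5520 + 0.4102 + 0.3048 + 0.2264) ≈ 75.467 × 2.2364 ≈ 168.774 mcg/mL.

168.8 mcg/mL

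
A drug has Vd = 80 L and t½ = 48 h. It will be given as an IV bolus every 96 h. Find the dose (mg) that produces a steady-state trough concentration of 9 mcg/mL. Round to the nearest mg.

τ/t½ = 96/48 ≈ 2, so f = (1/2)^(96/48) ≈ 0.250000.
Cmin,ss = (D/Vd)·f/(1−f), so D = Cmin,ss·Vd·(1−f)/f.
D = 9 × 80 × (1−f)/f ≈ 9 × 80 × 3.00000 ≈ 2160.00 mg.

2160 mg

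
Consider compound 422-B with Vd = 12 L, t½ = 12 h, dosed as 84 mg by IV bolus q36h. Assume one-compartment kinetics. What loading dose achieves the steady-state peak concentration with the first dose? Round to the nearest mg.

f = (1/2)^(36/12) ≈ 0.125000; accumulation ratio R = 1/(1−f) ≈ 1.14286.
Loading dose to hit Cmax,ss on first dose: D_load = D_maint·R ≈ 84 × 1.14286 ≈ 96.00 mg.

96 mg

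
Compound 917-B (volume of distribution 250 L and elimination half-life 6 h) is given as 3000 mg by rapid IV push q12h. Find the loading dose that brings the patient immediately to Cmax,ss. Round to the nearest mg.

4000 mg

f = (1/2)^(12/6) ≈ 0.250000; accumulation ratio R = 1/(1−f) ≈ 1.33333.
Loading dose to hit Cmax,ss on first dose: D_load = D_maint·R ≈ 3000 × 1.33333 ≈ 3999.99 mg.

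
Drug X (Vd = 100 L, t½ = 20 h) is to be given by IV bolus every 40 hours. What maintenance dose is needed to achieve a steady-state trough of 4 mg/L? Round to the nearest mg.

1200 mg

τ/t½ = 40/20 ≈ 2, so f = (1/2)^(40/20) ≈ 0.250000.
Cmin,ss = (D/Vd)·f/(1−f), so D = Cmin,ss·Vd·(1−f)/f.
D = 4 × 100 × (1−f)/f ≈ 4 × 100 × 3.00000 ≈ 1200.00 mg.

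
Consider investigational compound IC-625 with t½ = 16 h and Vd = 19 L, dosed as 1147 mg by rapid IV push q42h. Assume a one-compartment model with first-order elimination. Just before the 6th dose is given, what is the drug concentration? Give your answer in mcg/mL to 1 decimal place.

11.7 mcg/mL

f = (1/2)^(τ/t½) = (1/2)^(42/16) ≈ 0.1621.
C₀ = D/Vd = 1147/19 ≈ 60.368 mcg/mL.
Before the 6th dose, 5 doses have been given. Superposition: Cmin = C₀·(f + f² + … + f^5).
≈ 60.368 × (0.1621 + 0.0263 + 0.0043 + 0.0007 + 0.0001) ≈ 60.368 × 0.1935 ≈ 11.681 mcg/mL.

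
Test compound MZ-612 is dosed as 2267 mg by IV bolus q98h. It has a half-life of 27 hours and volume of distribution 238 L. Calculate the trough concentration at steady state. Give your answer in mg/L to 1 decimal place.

0.8 mg/L

k = ln2/t½ = ln2/27 ≈ 0.025672 h⁻¹; fraction remaining f = e^(−kτ) = e^(−0.025672×98) ≈ 0.0808.
Single-dose peak C₀ = D/Vd = 2267/238 ≈ 9.525 mg/L.
Steady-state trough Cmin,ss = C₀·f/(1−f) ≈ 9.525 × 0.0808/0.9192 ≈ 0.837 mg/L.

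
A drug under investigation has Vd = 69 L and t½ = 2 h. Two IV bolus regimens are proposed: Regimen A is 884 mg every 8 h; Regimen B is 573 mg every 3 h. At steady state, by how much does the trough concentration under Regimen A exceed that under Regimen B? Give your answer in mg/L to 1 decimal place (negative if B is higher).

-3.7 mg/L

Regimen A: f = (1/2)^(8/2) ≈ 0.0625; Cmin,ss = (884/69)·f/(1−f) ≈ 0.854 mg/L.
Regimen B: f = (1/2)^(3/2) ≈ 0.3536; Cmin,ss = (573/69)·f/(1−f) ≈ 4.543 mg/L.
Difference ≈ 0.854 − 4.543 ≈ -3.689 mg/L.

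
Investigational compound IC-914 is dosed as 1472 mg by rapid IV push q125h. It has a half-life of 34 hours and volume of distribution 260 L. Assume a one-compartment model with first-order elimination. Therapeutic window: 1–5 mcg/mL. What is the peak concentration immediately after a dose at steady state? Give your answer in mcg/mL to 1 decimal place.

6.1 mcg/mL

τ/t½ = 125/34 ≈ 3.6765, so fraction remaining f = (1/2)^(125/34) ≈ 0.0782.
Accumulation ratio R = 1/(1 − f) ≈ 1/0.9218 ≈ 1.0848.
Single-dose peak C₀ = D/Vd = 1472/260 ≈ 5.662 mcg/mL.
Steady-state peak Cmax,ss = C₀·R ≈ 5.662 × 1.0848 ≈ 6.142 mcg/mL.
Peak 6.1 mcg/mL vs MTC 5 mcg/mL: exceeds toxic threshold.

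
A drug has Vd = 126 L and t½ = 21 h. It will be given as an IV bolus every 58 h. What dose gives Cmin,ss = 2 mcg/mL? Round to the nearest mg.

τ/t½ = 58/21 ≈ 2.7619, so f = (1/2)^(58/21) ≈ 0.147429.
Cmin,ss = (D/Vd)·f/(1−f), so D = Cmin,ss·Vd·(1−f)/f.
D = 2 × 126 × (1−f)/f ≈ 2 × 126 × 5.78293 ≈ 1457.30 mg.

1457 mg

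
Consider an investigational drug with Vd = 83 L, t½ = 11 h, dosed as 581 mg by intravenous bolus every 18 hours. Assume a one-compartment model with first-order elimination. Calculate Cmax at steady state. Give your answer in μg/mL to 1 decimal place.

Over one 18-h interval, 18/11 ≈ 1.6364 half-lives elapse, leaving f ≈ 0.3217 of each dose.
At steady state, accumulation factor R = 1/(1 − e^(−kτ)) ≈ 1.4743.
Each bolus raises the concentration by D/Vd = 581/83 ≈ 7.000 μg/mL.
Cmax,ss = C₀/(1 − f) ≈ 7.000/0.6783 ≈ 10.320 μg/mL.

10.3 μg/mL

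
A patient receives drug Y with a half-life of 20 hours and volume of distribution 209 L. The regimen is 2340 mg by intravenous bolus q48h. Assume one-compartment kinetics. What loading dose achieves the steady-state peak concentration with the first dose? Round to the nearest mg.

f = (1/2)^(48/20) ≈ 0.189465; accumulation ratio R = 1/(1−f) ≈ 1.23375.
Loading dose to hit Cmax,ss on first dose: D_load = D_maint·R ≈ 2340 × 1.23375 ≈ 2886.97 mg.

2887 mg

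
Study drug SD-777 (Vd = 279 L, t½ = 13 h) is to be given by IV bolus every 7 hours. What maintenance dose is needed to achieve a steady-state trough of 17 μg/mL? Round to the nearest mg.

2146 mg

τ/t½ = 7/13 ≈ 0.53846, so f = (1/2)^(7/13) ≈ 0.688505.
Cmin,ss = (D/Vd)·f/(1−f), so D = Cmin,ss·Vd·(1−f)/f.
D = 17 × 279 × (1−f)/f ≈ 17 × 279 × 0.45242 ≈ 2145.83 mg.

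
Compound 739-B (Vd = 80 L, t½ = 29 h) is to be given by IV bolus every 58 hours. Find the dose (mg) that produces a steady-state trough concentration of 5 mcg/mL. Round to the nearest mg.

τ/t½ = 58/29 ≈ 2, so f = (1/2)^(58/29) ≈ 0.250000.
Cmin,ss = (D/Vd)·f/(1−f), so D = Cmin,ss·Vd·(1−f)/f.
D = 5 × 80 × (1−f)/f ≈ 5 × 80 × 3.00000 ≈ 1200.00 mg.

1200 mg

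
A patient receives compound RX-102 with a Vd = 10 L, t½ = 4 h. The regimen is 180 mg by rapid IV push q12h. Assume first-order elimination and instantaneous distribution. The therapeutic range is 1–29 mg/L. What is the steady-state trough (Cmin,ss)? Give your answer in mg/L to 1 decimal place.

The dosing interval is 3 half-lives, so f = 2^(−3) = 0.125.
At steady state, R = 1/(1 − 0.125) = 8/7.
Single-dose peak C₀ = D/Vd = 180/10 = 18 mg/L.
Steady-state peak Cmax,ss = C₀·R = 18 × 8/7 ≈ 20.571 mg/L.
Steady-state trough Cmin,ss = Cmax,ss·f ≈ 20.571 × 0.125 ≈ 2.571 mg/L.
Trough 2.6 mg/L vs MEC 1 mg/L: adequate.

2.6 mg/L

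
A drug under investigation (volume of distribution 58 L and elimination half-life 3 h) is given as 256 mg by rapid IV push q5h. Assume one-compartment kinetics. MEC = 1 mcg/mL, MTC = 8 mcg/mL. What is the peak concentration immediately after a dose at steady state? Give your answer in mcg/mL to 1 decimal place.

6.4 mcg/mL

k = ln2/t½ = ln2/3 ≈ 0.231049 h⁻¹; fraction remaining f = e^(−kτ) = e^(−0.231049×5) ≈ 0.3150.
At steady state, accumulation factor R = 1/(1 − e^(−kτ)) ≈ 1.4599.
Single-dose peak C₀ = D/Vd = 256/58 ≈ 4.414 mcg/mL.
Steady-state peak Cmax,ss = C₀·R ≈ 4.414 × 1.4599 ≈ 6.444 mcg/mL.
Peak 6.4 mcg/mL vs MTC 8 mcg/mL: below toxic threshold.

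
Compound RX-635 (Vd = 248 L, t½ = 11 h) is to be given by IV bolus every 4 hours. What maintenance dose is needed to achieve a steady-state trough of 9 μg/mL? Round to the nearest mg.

640 mg

τ/t½ = 4/11 ≈ 0.36364, so f = (1/2)^(4/11) ≈ 0.777203.
Cmin,ss = (D/Vd)·f/(1−f), so D = Cmin,ss·Vd·(1−f)/f.
D = 9 × 248 × (1−f)/f ≈ 9 × 248 × 0.28667 ≈ 639.85 mg.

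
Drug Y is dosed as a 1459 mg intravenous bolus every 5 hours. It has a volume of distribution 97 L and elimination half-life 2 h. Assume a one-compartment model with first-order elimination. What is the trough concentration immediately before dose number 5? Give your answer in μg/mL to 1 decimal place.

f = (1/2)^(τ/t½) = (1/2)^(5/2) ≈ 0.1768.
C₀ = D/Vd = 1459/97 ≈ 15.041 μg/mL.
Before the 5th dose, 4 doses have been given. Superposition: Cmin = C₀·(f + f² + … + f^4).
≈ 15.041 × (0.1768 + 0.0313 + 0.0055 + 0.0010) ≈ 15.041 × 0.2146 ≈ 3.228 μg/mL.

3.2 μg/mL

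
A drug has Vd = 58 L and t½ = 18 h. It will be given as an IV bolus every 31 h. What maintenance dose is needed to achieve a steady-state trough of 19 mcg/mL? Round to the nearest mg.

τ/t½ = 31/18 ≈ 1.7222, so f = (1/2)^(31/18) ≈ 0.303082.
Cmin,ss = (D/Vd)·f/(1−f), so D = Cmin,ss·Vd·(1−f)/f.
D = 19 × 58 × (1−f)/f ≈ 19 × 58 × 2.29944 ≈ 2533.98 mg.

2534 mg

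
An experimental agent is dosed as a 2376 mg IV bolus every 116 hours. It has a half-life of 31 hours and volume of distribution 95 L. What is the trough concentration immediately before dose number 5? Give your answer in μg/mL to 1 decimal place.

2.0 μg/mL

f = (1/2)^(τ/t½) = (1/2)^(116/31) ≈ 0.0747.
C₀ = D/Vd = 2376/95 ≈ 25.011 μg/mL.
Before the 5th dose, 4 doses have been given. Superposition: Cmin = C₀·(f + f² + … + f^4).
≈ 25.011 × (0.0747 + 0.0056 + 0.0004 + 0.0000) ≈ 25.011 × 0.0807 ≈ 2.018 μg/mL.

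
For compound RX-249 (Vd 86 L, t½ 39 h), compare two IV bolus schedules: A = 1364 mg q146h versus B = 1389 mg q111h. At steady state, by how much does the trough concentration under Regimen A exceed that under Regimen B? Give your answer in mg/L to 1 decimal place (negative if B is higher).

Regimen A: f = (1/2)^(146/39) ≈ 0.0747; Cmin,ss = (1364/86)·f/(1−f) ≈ 1.280 mg/L.
Regimen B: f = (1/2)^(111/39) ≈ 0.1391; Cmin,ss = (1389/86)·f/(1−f) ≈ 2.610 mg/L.
Difference ≈ 1.280 − 2.610 ≈ -1.330 mg/L.

-1.3 mg/L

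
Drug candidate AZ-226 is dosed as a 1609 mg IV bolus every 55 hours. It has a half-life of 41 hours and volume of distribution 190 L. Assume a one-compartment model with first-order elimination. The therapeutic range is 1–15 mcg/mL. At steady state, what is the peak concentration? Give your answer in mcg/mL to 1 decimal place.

14.0 mcg/mL

τ/t½ = 55/41 ≈ 1.3415, so fraction remaining f = (1/2)^(55/41) ≈ 0.3946.
Accumulation ratio R = 1/(1 − f) ≈ 1/0.6054 ≈ 1.6518.
Single-dose peak C₀ = D/Vd = 1609/190 ≈ 8.468 mcg/mL.
Steady-state peak Cmax,ss = C₀·R ≈ 8.468 × 1.6518 ≈ 13.987 mcg/mL.
Peak 14.0 mcg/mL vs MTC 15 mcg/mL: below toxic threshold.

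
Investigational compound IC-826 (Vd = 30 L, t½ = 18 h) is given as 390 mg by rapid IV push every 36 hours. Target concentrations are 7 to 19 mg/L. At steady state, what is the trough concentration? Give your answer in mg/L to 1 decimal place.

4.3 mg/L

τ = 36 h = 2 half-lives, so f = (1/2)^2 = 0.25.
At steady state, R = 1/(1 − 0.25) = 4/3.
Single-dose peak C₀ = D/Vd = 390/30 = 13 mg/L.
Steady-state peak Cmax,ss = C₀·R = 13 × 4/3 ≈ 17.333 mg/L.
Steady-state trough Cmin,ss = Cmax,ss·f ≈ 17.333 × 0.25 ≈ 4.333 mg/L.
Trough 4.3 mg/L vs MEC 7 mg/L: subtherapeutic.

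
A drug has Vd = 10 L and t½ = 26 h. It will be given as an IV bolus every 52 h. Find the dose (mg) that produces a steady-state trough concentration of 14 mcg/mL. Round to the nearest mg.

420 mg

τ/t½ = 52/26 ≈ 2, so f = (1/2)^(52/26) ≈ 0.250000.
Cmin,ss = (D/Vd)·f/(1−f), so D = Cmin,ss·Vd·(1−f)/f.
D = 14 × 10 × (1−f)/f ≈ 14 × 10 × 3.00000 ≈ 420.00 mg.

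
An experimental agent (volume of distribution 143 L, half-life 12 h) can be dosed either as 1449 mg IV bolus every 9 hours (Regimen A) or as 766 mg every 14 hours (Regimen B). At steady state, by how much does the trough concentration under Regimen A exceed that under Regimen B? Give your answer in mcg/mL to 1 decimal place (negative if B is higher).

10.6 mcg/mL

Regimen A: f = (1/2)^(9/12) ≈ 0.5946; Cmin,ss = (1449/143)·f/(1−f) ≈ 14.862 mcg/mL.
Regimen B: f = (1/2)^(14/12) ≈ 0.4454; Cmin,ss = (766/143)·f/(1−f) ≈ 4.302 mcg/mL.
Difference ≈ 14.862 − 4.302 ≈ 10.560 mcg/mL.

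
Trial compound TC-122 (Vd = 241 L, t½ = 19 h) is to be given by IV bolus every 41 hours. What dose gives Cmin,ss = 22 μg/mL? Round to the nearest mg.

τ/t½ = 41/19 ≈ 2.1579, so f = (1/2)^(41/19) ≈ 0.224083.
Cmin,ss = (D/Vd)·f/(1−f), so D = Cmin,ss·Vd·(1−f)/f.
D = 22 × 241 × (1−f)/f ≈ 22 × 241 × 3.46263 ≈ 18358.86 mg.

18359 mg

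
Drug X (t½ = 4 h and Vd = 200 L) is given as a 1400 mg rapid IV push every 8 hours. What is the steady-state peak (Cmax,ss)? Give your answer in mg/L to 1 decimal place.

τ = 8 h = 2 half-lives, so f = (1/2)^2 = 0.25.
At steady state, R = 1/(1 − 0.25) = 4/3.
Single-dose peak C₀ = D/Vd = 1400/200 = 7 mg/L.
Steady-state peak Cmax,ss = C₀·R = 7 × 4/3 ≈ 9.333 mg/L.

9.3 mg/L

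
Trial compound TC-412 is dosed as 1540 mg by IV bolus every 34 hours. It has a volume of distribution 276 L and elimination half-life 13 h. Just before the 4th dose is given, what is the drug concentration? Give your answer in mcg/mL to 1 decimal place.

f = (1/2)^(τ/t½) = (1/2)^(34/13) ≈ 0.1632.
C₀ = D/Vd = 1540/276 ≈ 5.580 mcg/mL.
Before the 4th dose, 3 doses have been given. Superposition: Cmin = C₀·(f + f² + … + f^3).
≈ 5.580 × (0.1632 + 0.0266 + 0.0043) ≈ 5.580 × 0.1941 ≈ 1.083 mcg/mL.

1.1 mcg/mL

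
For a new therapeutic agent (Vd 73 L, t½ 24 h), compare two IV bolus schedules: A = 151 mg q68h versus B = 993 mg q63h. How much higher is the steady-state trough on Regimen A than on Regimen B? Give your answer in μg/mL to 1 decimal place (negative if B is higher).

Regimen A: f = (1/2)^(68/24) ≈ 0.1403; Cmin,ss = (151/73)·f/(1−f) ≈ 0.338 μg/mL.
Regimen B: f = (1/2)^(63/24) ≈ 0.1621; Cmin,ss = (993/73)·f/(1−f) ≈ 2.632 μg/mL.
Difference ≈ 0.338 − 2.632 ≈ -2.294 μg/mL.

-2.3 μg/mL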